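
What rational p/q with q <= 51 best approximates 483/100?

227/47

Expand x = 483/100 as a continued fraction with the Euclidean algorithm:
  483 = 4*100 + 83, so a_0 = 4.
  100 = 1*83 + 17, so a_1 = 1.
  83 = 4*17 + 15, so a_2 = 4.
  17 = 1*15 + 2, so a_3 = 1.
  15 = 7*2 + 1, so a_4 = 7.
  2 = 2*1 + 0, so a_5 = 2.
so x = [4; 1, 4, 1, 7, 2].
Convergents (p_i = a_i*p_{i-1} + p_{i-2}, q_i = a_i*q_{i-1} + q_{i-2} with p_{-2}=0, p_{-1}=1, q_{-2}=1, q_{-1}=0), until the denominator exceeds 51:
  i=0: a_0=4, p_0 = 4*1 + 0 = 4, q_0 = 4*0 + 1 = 1.
  i=1: a_1=1, p_1 = 1*4 + 1 = 5, q_1 = 1*1 + 0 = 1.
  i=2: a_2=4, p_2 = 4*5 + 4 = 24, q_2 = 4*1 + 1 = 5.
  i=3: a_3=1, p_3 = 1*24 + 5 = 29, q_3 = 1*5 + 1 = 6.
  i=4: a_4=7, p_4 = 7*29 + 24 = 227, q_4 = 7*6 + 5 = 47.
  i=5: a_5=2, p_5 = 2*227 + 29 = 483, q_5 = 2*47 + 6 = 100.
q_5 = 100 > 51, so the last convergent with denominator <= 51 is p_4/q_4 = 227/47.
The closest fraction with denominator <= 51 is either p_4/q_4 or the intermediate fraction (k*p_4 + p_3)/(k*q_4 + q_3) with the largest k >= 1 whose denominator stays <= 51; these approach x as k grows, and every other convergent or intermediate fraction in range is farther away.
Largest k: floor((51 - q_3)/q_4) = floor((51 - 6)/47) = 0.
Since k = 0, no intermediate fraction beyond p_4/q_4 has denominator <= 51, so the convergent 227/47 is the closest (its error is |483*47 - 227*100|/(100*47) = 1/4700).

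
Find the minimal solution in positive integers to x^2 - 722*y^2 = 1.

First expand sqrt(722) as a continued fraction. With x_i = (sqrt(722) + m_i)/d_i and (m_0, d_0) = (0, 1): a_0 = floor(sqrt(722)) = 26, since 26^2 = 676 <= 722 < 729 = 27^2.
Iterate m_{i+1} = d_i*a_i - m_i, d_{i+1} = (722 - m_{i+1}^2)/d_i, a_{i+1} = floor((a_0 + m_{i+1})/d_{i+1}):
  m_1 = 1*26 - 0 = 26, d_1 = (722 - 26^2)/1 = 46/1 = 46, a_1 = floor((26 + 26)/46) = 1.
  m_2 = 46*1 - 26 = 20, d_2 = (722 - 20^2)/46 = 322/46 = 7, a_2 = floor((26 + 20)/7) = 6.
  m_3 = 7*6 - 20 = 22, d_3 = (722 - 22^2)/7 = 238/7 = 34, a_3 = floor((26 + 22)/34) = 1.
  m_4 = 34*1 - 22 = 12, d_4 = (722 - 12^2)/34 = 578/34 = 17, a_4 = floor((26 + 12)/17) = 2.
  m_5 = 17*2 - 12 = 22, d_5 = (722 - 22^2)/17 = 238/17 = 14, a_5 = floor((26 + 22)/14) = 3.
  m_6 = 14*3 - 22 = 20, d_6 = (722 - 20^2)/14 = 322/14 = 23, a_6 = floor((26 + 20)/23) = 2.
  m_7 = 23*2 - 20 = 26, d_7 = (722 - 26^2)/23 = 46/23 = 2, a_7 = floor((26 + 26)/2) = 26.
  m_8 = 2*26 - 26 = 26, d_8 = (722 - 26^2)/2 = 46/2 = 23, a_8 = floor((26 + 26)/23) = 2.
  m_9 = 23*2 - 26 = 20, d_9 = (722 - 20^2)/23 = 322/23 = 14, a_9 = floor((26 + 20)/14) = 3.
  m_10 = 14*3 - 20 = 22, d_10 = (722 - 22^2)/14 = 238/14 = 17, a_10 = floor((26 + 22)/17) = 2.
  m_11 = 17*2 - 22 = 12, d_11 = (722 - 12^2)/17 = 578/17 = 34, a_11 = floor((26 + 12)/34) = 1.
  m_12 = 34*1 - 12 = 22, d_12 = (722 - 22^2)/34 = 238/34 = 7, a_12 = floor((26 + 22)/7) = 6.
  m_13 = 7*6 - 22 = 20, d_13 = (722 - 20^2)/7 = 322/7 = 46, a_13 = floor((26 + 20)/46) = 1.
  m_14 = 46*1 - 20 = 26, d_14 = (722 - 26^2)/46 = 46/46 = 1, a_14 = floor((26 + 26)/1) = 52.
  m_15 = 1*52 - 26 = 26, d_15 = (722 - 26^2)/1 = 46/1 = 46: (m_15, d_15) = (m_1, d_1) = (26, 46), so from here the quotients repeat a_1, ..., a_14; the period length is 14.
So sqrt(722) = [26; (1, 6, 1, 2, 3, 2, 26, 2, 3, 2, 1, 6, 1, 52)] with period length k = 14.
k is even, so the fundamental solution of x^2 - 722y^2 = 1 is (p_{k-1}, q_{k-1}) = (p_13, q_13); compute convergents through index 13.
Convergents (p_i = a_i*p_{i-1} + p_{i-2}, q_i = a_i*q_{i-1} + q_{i-2} with p_{-2}=0, p_{-1}=1, q_{-2}=1, q_{-1}=0):
  i=0: a_0=26, p_0 = 26*1 + 0 = 26, q_0 = 26*0 + 1 = 1.
  i=1: a_1=1, p_1 = 1*26 + 1 = 27, q_1 = 1*1 + 0 = 1.
  i=2: a_2=6, p_2 = 6*27 + 26 = 188, q_2 = 6*1 + 1 = 7.
  i=3: a_3=1, p_3 = 1*188 + 27 = 215, q_3 = 1*7 + 1 = 8.
  i=4: a_4=2, p_4 = 2*215 + 188 = 618, q_4 = 2*8 + 7 = 23.
  i=5: a_5=3, p_5 = 3*618 + 215 = 2069, q_5 = 3*23 + 8 = 77.
  i=6: a_6=2, p_6 = 2*2069 + 618 = 4756, q_6 = 2*77 + 23 = 177.
  i=7: a_7=26, p_7 = 26*4756 + 2069 = 125725, q_7 = 26*177 + 77 = 4679.
  i=8: a_8=2, p_8 = 2*125725 + 4756 = 256206, q_8 = 2*4679 + 177 = 9535.
  i=9: a_9=3, p_9 = 3*256206 + 125725 = 894343, q_9 = 3*9535 + 4679 = 33284.
  i=10: a_10=2, p_10 = 2*894343 + 256206 = 2044892, q_10 = 2*33284 + 9535 = 76103.
  i=11: a_11=1, p_11 = 1*2044892 + 894343 = 2939235, q_11 = 1*76103 + 33284 = 109387.
  i=12: a_12=6, p_12 = 6*2939235 + 2044892 = 19680302, q_12 = 6*109387 + 76103 = 732425.
  i=13: a_13=1, p_13 = 1*19680302 + 2939235 = 22619537, q_13 = 1*732425 + 109387 = 841812.
Check: 22619537^2 - 722*841812^2 = 511643454094369 - 511643454094368 = 1, so (x, y) = (22619537, 841812) solves the equation, and by the theorem it is the least positive solution.

(x, y) = (22619537, 841812)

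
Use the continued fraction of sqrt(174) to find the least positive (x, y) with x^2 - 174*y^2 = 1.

(x, y) = (1451, 110)

First expand sqrt(174) as a continued fraction. With x_i = (sqrt(174) + m_i)/d_i and (m_0, d_0) = (0, 1): a_0 = floor(sqrt(174)) = 13, since 13^2 = 169 <= 174 < 196 = 14^2.
Iterate m_{i+1} = d_i*a_i - m_i, d_{i+1} = (174 - m_{i+1}^2)/d_i, a_{i+1} = floor((a_0 + m_{i+1})/d_{i+1}):
  m_1 = 1*13 - 0 = 13, d_1 = (174 - 13^2)/1 = 5/1 = 5, a_1 = floor((13 + 13)/5) = 5.
  m_2 = 5*5 - 13 = 12, d_2 = (174 - 12^2)/5 = 30/5 = 6, a_2 = floor((13 + 12)/6) = 4.
  m_3 = 6*4 - 12 = 12, d_3 = (174 - 12^2)/6 = 30/6 = 5, a_3 = floor((13 + 12)/5) = 5.
  m_4 = 5*5 - 12 = 13, d_4 = (174 - 13^2)/5 = 5/5 = 1, a_4 = floor((13 + 13)/1) = 26.
  m_5 = 1*26 - 13 = 13, d_5 = (174 - 13^2)/1 = 5/1 = 5: (m_5, d_5) = (m_1, d_1) = (13, 5), so from here the quotients repeat a_1, ..., a_4; the period length is 4.
So sqrt(174) = [13; (5, 4, 5, 26)] with period length k = 4.
k is even, so the fundamental solution of x^2 - 174y^2 = 1 is (p_{k-1}, q_{k-1}) = (p_3, q_3); compute convergents through index 3.
Convergents (p_i = a_i*p_{i-1} + p_{i-2}, q_i = a_i*q_{i-1} + q_{i-2} with p_{-2}=0, p_{-1}=1, q_{-2}=1, q_{-1}=0):
  i=0: a_0=13, p_0 = 13*1 + 0 = 13, q_0 = 13*0 + 1 = 1.
  i=1: a_1=5, p_1 = 5*13 + 1 = 66, q_1 = 5*1 + 0 = 5.
  i=2: a_2=4, p_2 = 4*66 + 13 = 277, q_2 = 4*5 + 1 = 21.
  i=3: a_3=5, p_3 = 5*277 + 66 = 1451, q_3 = 5*21 + 5 = 110.
Check: 1451^2 - 174*110^2 = 2105401 - 2105400 = 1, so (x, y) = (1451, 110) solves the equation, and by the theorem it is the least positive solution.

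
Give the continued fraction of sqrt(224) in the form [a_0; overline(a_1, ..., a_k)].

[14; overline(1, 28)]

Write x_i = (sqrt(224) + m_i)/d_i with (m_0, d_0) = (0, 1). a_0 = floor(sqrt(224)) = 14, since 14^2 = 196 <= 224 < 225 = 15^2.
Iterate m_{i+1} = d_i*a_i - m_i, d_{i+1} = (224 - m_{i+1}^2)/d_i, a_{i+1} = floor((a_0 + m_{i+1})/d_{i+1}):
  m_1 = 1*14 - 0 = 14, d_1 = (224 - 14^2)/1 = 28/1 = 28, a_1 = floor((14 + 14)/28) = 1.
  m_2 = 28*1 - 14 = 14, d_2 = (224 - 14^2)/28 = 28/28 = 1, a_2 = floor((14 + 14)/1) = 28.
  m_3 = 1*28 - 14 = 14, d_3 = (224 - 14^2)/1 = 28/1 = 28: (m_3, d_3) = (m_1, d_1) = (14, 28), so from here the quotients repeat a_1, a_2; the period length is 2.
Hence the expansion of sqrt(224) is a_0 = 14 followed by the repeating block 1, 28 (period 2).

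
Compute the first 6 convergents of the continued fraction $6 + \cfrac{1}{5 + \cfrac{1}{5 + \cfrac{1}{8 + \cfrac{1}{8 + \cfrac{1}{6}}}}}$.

6/1, 31/5, 161/26, 1319/213, 10713/1730, 65597/10593

Using the convergent recurrence p_i = a_i*p_{i-1} + p_{i-2}, q_i = a_i*q_{i-1} + q_{i-2} with p_{-2}=0, p_{-1}=1, q_{-2}=1, q_{-1}=0:
  i=0: a_0=6, p_0 = 6*1 + 0 = 6, q_0 = 6*0 + 1 = 1.
  i=1: a_1=5, p_1 = 5*6 + 1 = 31, q_1 = 5*1 + 0 = 5.
  i=2: a_2=5, p_2 = 5*31 + 6 = 161, q_2 = 5*5 + 1 = 26.
  i=3: a_3=8, p_3 = 8*161 + 31 = 1319, q_3 = 8*26 + 5 = 213.
  i=4: a_4=8, p_4 = 8*1319 + 161 = 10713, q_4 = 8*213 + 26 = 1730.
  i=5: a_5=6, p_5 = 6*10713 + 1319 = 65597, q_5 = 6*1730 + 213 = 10593.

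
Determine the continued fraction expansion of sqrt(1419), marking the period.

[37; (1, 2, 37, 2, 1, 74)]

Write x_i = (sqrt(1419) + m_i)/d_i with (m_0, d_0) = (0, 1). a_0 = floor(sqrt(1419)) = 37, since 37^2 = 1369 <= 1419 < 1444 = 38^2.
Iterate m_{i+1} = d_i*a_i - m_i, d_{i+1} = (1419 - m_{i+1}^2)/d_i, a_{i+1} = floor((a_0 + m_{i+1})/d_{i+1}):
  m_1 = 1*37 - 0 = 37, d_1 = (1419 - 37^2)/1 = 50/1 = 50, a_1 = floor((37 + 37)/50) = 1.
  m_2 = 50*1 - 37 = 13, d_2 = (1419 - 13^2)/50 = 1250/50 = 25, a_2 = floor((37 + 13)/25) = 2.
  m_3 = 25*2 - 13 = 37, d_3 = (1419 - 37^2)/25 = 50/25 = 2, a_3 = floor((37 + 37)/2) = 37.
  m_4 = 2*37 - 37 = 37, d_4 = (1419 - 37^2)/2 = 50/2 = 25, a_4 = floor((37 + 37)/25) = 2.
  m_5 = 25*2 - 37 = 13, d_5 = (1419 - 13^2)/25 = 1250/25 = 50, a_5 = floor((37 + 13)/50) = 1.
  m_6 = 50*1 - 13 = 37, d_6 = (1419 - 37^2)/50 = 50/50 = 1, a_6 = floor((37 + 37)/1) = 74.
  m_7 = 1*74 - 37 = 37, d_7 = (1419 - 37^2)/1 = 50/1 = 50: (m_7, d_7) = (m_1, d_1) = (37, 50), so from here the quotients repeat a_1, ..., a_6; the period length is 6.
Hence the expansion of sqrt(1419) is a_0 = 37 followed by the repeating block 1, 2, 37, 2, 1, 74 (period 6).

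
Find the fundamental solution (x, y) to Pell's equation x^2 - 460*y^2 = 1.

First expand sqrt(460) as a continued fraction. With x_i = (sqrt(460) + m_i)/d_i and (m_0, d_0) = (0, 1): a_0 = floor(sqrt(460)) = 21, since 21^2 = 441 <= 460 < 484 = 22^2.
Iterate m_{i+1} = d_i*a_i - m_i, d_{i+1} = (460 - m_{i+1}^2)/d_i, a_{i+1} = floor((a_0 + m_{i+1})/d_{i+1}):
  m_1 = 1*21 - 0 = 21, d_1 = (460 - 21^2)/1 = 19/1 = 19, a_1 = floor((21 + 21)/19) = 2.
  m_2 = 19*2 - 21 = 17, d_2 = (460 - 17^2)/19 = 171/19 = 9, a_2 = floor((21 + 17)/9) = 4.
  m_3 = 9*4 - 17 = 19, d_3 = (460 - 19^2)/9 = 99/9 = 11, a_3 = floor((21 + 19)/11) = 3.
  m_4 = 11*3 - 19 = 14, d_4 = (460 - 14^2)/11 = 264/11 = 24, a_4 = floor((21 + 14)/24) = 1.
  m_5 = 24*1 - 14 = 10, d_5 = (460 - 10^2)/24 = 360/24 = 15, a_5 = floor((21 + 10)/15) = 2.
  m_6 = 15*2 - 10 = 20, d_6 = (460 - 20^2)/15 = 60/15 = 4, a_6 = floor((21 + 20)/4) = 10.
  m_7 = 4*10 - 20 = 20, d_7 = (460 - 20^2)/4 = 60/4 = 15, a_7 = floor((21 + 20)/15) = 2.
  m_8 = 15*2 - 20 = 10, d_8 = (460 - 10^2)/15 = 360/15 = 24, a_8 = floor((21 + 10)/24) = 1.
  m_9 = 24*1 - 10 = 14, d_9 = (460 - 14^2)/24 = 264/24 = 11, a_9 = floor((21 + 14)/11) = 3.
  m_10 = 11*3 - 14 = 19, d_10 = (460 - 19^2)/11 = 99/11 = 9, a_10 = floor((21 + 19)/9) = 4.
  m_11 = 9*4 - 19 = 17, d_11 = (460 - 17^2)/9 = 171/9 = 19, a_11 = floor((21 + 17)/19) = 2.
  m_12 = 19*2 - 17 = 21, d_12 = (460 - 21^2)/19 = 19/19 = 1, a_12 = floor((21 + 21)/1) = 42.
  m_13 = 1*42 - 21 = 21, d_13 = (460 - 21^2)/1 = 19/1 = 19: (m_13, d_13) = (m_1, d_1) = (21, 19), so from here the quotients repeat a_1, ..., a_12; the period length is 12.
So sqrt(460) = [21; (2, 4, 3, 1, 2, 10, 2, 1, 3, 4, 2, 42)] with period length k = 12.
k is even, so the fundamental solution of x^2 - 460y^2 = 1 is (p_{k-1}, q_{k-1}) = (p_11, q_11); compute convergents through index 11.
Convergents (p_i = a_i*p_{i-1} + p_{i-2}, q_i = a_i*q_{i-1} + q_{i-2} with p_{-2}=0, p_{-1}=1, q_{-2}=1, q_{-1}=0):
  i=0: a_0=21, p_0 = 21*1 + 0 = 21, q_0 = 21*0 + 1 = 1.
  i=1: a_1=2, p_1 = 2*21 + 1 = 43, q_1 = 2*1 + 0 = 2.
  i=2: a_2=4, p_2 = 4*43 + 21 = 193, q_2 = 4*2 + 1 = 9.
  i=3: a_3=3, p_3 = 3*193 + 43 = 622, q_3 = 3*9 + 2 = 29.
  i=4: a_4=1, p_4 = 1*622 + 193 = 815, q_4 = 1*29 + 9 = 38.
  i=5: a_5=2, p_5 = 2*815 + 622 = 2252, q_5 = 2*38 + 29 = 105.
  i=6: a_6=10, p_6 = 10*2252 + 815 = 23335, q_6 = 10*105 + 38 = 1088.
  i=7: a_7=2, p_7 = 2*23335 + 2252 = 48922, q_7 = 2*1088 + 105 = 2281.
  i=8: a_8=1, p_8 = 1*48922 + 23335 = 72257, q_8 = 1*2281 + 1088 = 3369.
  i=9: a_9=3, p_9 = 3*72257 + 48922 = 265693, q_9 = 3*3369 + 2281 = 12388.
  i=10: a_10=4, p_10 = 4*265693 + 72257 = 1135029, q_10 = 4*12388 + 3369 = 52921.
  i=11: a_11=2, p_11 = 2*1135029 + 265693 = 2535751, q_11 = 2*52921 + 12388 = 118230.
Check: 2535751^2 - 460*118230^2 = 6430033134001 - 6430033134000 = 1, so (x, y) = (2535751, 118230) solves the equation, and by the theorem it is the least positive solution.

(x, y) = (2535751, 118230)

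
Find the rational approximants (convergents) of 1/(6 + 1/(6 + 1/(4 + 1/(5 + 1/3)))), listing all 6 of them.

Using the convergent recurrence p_i = a_i*p_{i-1} + p_{i-2}, q_i = a_i*q_{i-1} + q_{i-2} with p_{-2}=0, p_{-1}=1, q_{-2}=1, q_{-1}=0:
  i=0: a_0=0, p_0 = 0*1 + 0 = 0, q_0 = 0*0 + 1 = 1.
  i=1: a_1=6, p_1 = 6*0 + 1 = 1, q_1 = 6*1 + 0 = 6.
  i=2: a_2=6, p_2 = 6*1 + 0 = 6, q_2 = 6*6 + 1 = 37.
  i=3: a_3=4, p_3 = 4*6 + 1 = 25, q_3 = 4*37 + 6 = 154.
  i=4: a_4=5, p_4 = 5*25 + 6 = 131, q_4 = 5*154 + 37 = 807.
  i=5: a_5=3, p_5 = 3*131 + 25 = 418, q_5 = 3*807 + 154 = 2575.

0/1, 1/6, 6/37, 25/154, 131/807, 418/2575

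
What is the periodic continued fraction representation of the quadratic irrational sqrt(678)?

Write x_i = (sqrt(678) + m_i)/d_i with (m_0, d_0) = (0, 1). a_0 = floor(sqrt(678)) = 26, since 26^2 = 676 <= 678 < 729 = 27^2.
Iterate m_{i+1} = d_i*a_i - m_i, d_{i+1} = (678 - m_{i+1}^2)/d_i, a_{i+1} = floor((a_0 + m_{i+1})/d_{i+1}):
  m_1 = 1*26 - 0 = 26, d_1 = (678 - 26^2)/1 = 2/1 = 2, a_1 = floor((26 + 26)/2) = 26.
  m_2 = 2*26 - 26 = 26, d_2 = (678 - 26^2)/2 = 2/2 = 1, a_2 = floor((26 + 26)/1) = 52.
  m_3 = 1*52 - 26 = 26, d_3 = (678 - 26^2)/1 = 2/1 = 2: (m_3, d_3) = (m_1, d_1) = (26, 2), so from here the quotients repeat a_1, a_2; the period length is 2.
Hence the expansion of sqrt(678) is a_0 = 26 followed by the repeating block 26, 52 (period 2).

[26; (26, 52)]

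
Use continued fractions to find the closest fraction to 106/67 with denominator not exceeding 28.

19/12

Expand x = 106/67 as a continued fraction with the Euclidean algorithm:
  106 = 1*67 + 39, so a_0 = 1.
  67 = 1*39 + 28, so a_1 = 1.
  39 = 1*28 + 11, so a_2 = 1.
  28 = 2*11 + 6, so a_3 = 2.
  11 = 1*6 + 5, so a_4 = 1.
  6 = 1*5 + 1, so a_5 = 1.
  5 = 5*1 + 0, so a_6 = 5.
so x = [1; 1, 1, 2, 1, 1, 5].
Convergents (p_i = a_i*p_{i-1} + p_{i-2}, q_i = a_i*q_{i-1} + q_{i-2} with p_{-2}=0, p_{-1}=1, q_{-2}=1, q_{-1}=0), until the denominator exceeds 28:
  i=0: a_0=1, p_0 = 1*1 + 0 = 1, q_0 = 1*0 + 1 = 1.
  i=1: a_1=1, p_1 = 1*1 + 1 = 2, q_1 = 1*1 + 0 = 1.
  i=2: a_2=1, p_2 = 1*2 + 1 = 3, q_2 = 1*1 + 1 = 2.
  i=3: a_3=2, p_3 = 2*3 + 2 = 8, q_3 = 2*2 + 1 = 5.
  i=4: a_4=1, p_4 = 1*8 + 3 = 11, q_4 = 1*5 + 2 = 7.
  i=5: a_5=1, p_5 = 1*11 + 8 = 19, q_5 = 1*7 + 5 = 12.
  i=6: a_6=5, p_6 = 5*19 + 11 = 106, q_6 = 5*12 + 7 = 67.
q_6 = 67 > 28, so the last convergent with denominator <= 28 is p_5/q_5 = 19/12.
The closest fraction with denominator <= 28 is either p_5/q_5 or the intermediate fraction (k*p_5 + p_4)/(k*q_5 + q_4) with the largest k >= 1 whose denominator stays <= 28; these approach x as k grows, and every other convergent or intermediate fraction in range is farther away.
Largest k: floor((28 - q_4)/q_5) = floor((28 - 7)/12) = 1.
That gives (1*19 + 11)/(1*12 + 7) = 30/19.
Compare the errors: |x - 19/12| = |106*12 - 19*67|/(67*12) = 1/804, and |x - 30/19| = |106*19 - 30*67|/(67*19) = 4/1273.
Cross-multiplying, 1*1273 = 1273 < 3216 = 4*804, so 1/804 is smaller: the convergent 19/12 is closer to x than 30/19.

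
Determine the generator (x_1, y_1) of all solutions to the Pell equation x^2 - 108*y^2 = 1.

(x, y) = (1351, 130)

First expand sqrt(108) as a continued fraction. With x_i = (sqrt(108) + m_i)/d_i and (m_0, d_0) = (0, 1): a_0 = floor(sqrt(108)) = 10, since 10^2 = 100 <= 108 < 121 = 11^2.
Iterate m_{i+1} = d_i*a_i - m_i, d_{i+1} = (108 - m_{i+1}^2)/d_i, a_{i+1} = floor((a_0 + m_{i+1})/d_{i+1}):
  m_1 = 1*10 - 0 = 10, d_1 = (108 - 10^2)/1 = 8/1 = 8, a_1 = floor((10 + 10)/8) = 2.
  m_2 = 8*2 - 10 = 6, d_2 = (108 - 6^2)/8 = 72/8 = 9, a_2 = floor((10 + 6)/9) = 1.
  m_3 = 9*1 - 6 = 3, d_3 = (108 - 3^2)/9 = 99/9 = 11, a_3 = floor((10 + 3)/11) = 1.
  m_4 = 11*1 - 3 = 8, d_4 = (108 - 8^2)/11 = 44/11 = 4, a_4 = floor((10 + 8)/4) = 4.
  m_5 = 4*4 - 8 = 8, d_5 = (108 - 8^2)/4 = 44/4 = 11, a_5 = floor((10 + 8)/11) = 1.
  m_6 = 11*1 - 8 = 3, d_6 = (108 - 3^2)/11 = 99/11 = 9, a_6 = floor((10 + 3)/9) = 1.
  m_7 = 9*1 - 3 = 6, d_7 = (108 - 6^2)/9 = 72/9 = 8, a_7 = floor((10 + 6)/8) = 2.
  m_8 = 8*2 - 6 = 10, d_8 = (108 - 10^2)/8 = 8/8 = 1, a_8 = floor((10 + 10)/1) = 20.
  m_9 = 1*20 - 10 = 10, d_9 = (108 - 10^2)/1 = 8/1 = 8: (m_9, d_9) = (m_1, d_1) = (10, 8), so from here the quotients repeat a_1, ..., a_8; the period length is 8.
So sqrt(108) = [10; (2, 1, 1, 4, 1, 1, 2, 20)] with period length k = 8.
k is even, so the fundamental solution of x^2 - 108y^2 = 1 is (p_{k-1}, q_{k-1}) = (p_7, q_7); compute convergents through index 7.
Convergents (p_i = a_i*p_{i-1} + p_{i-2}, q_i = a_i*q_{i-1} + q_{i-2} with p_{-2}=0, p_{-1}=1, q_{-2}=1, q_{-1}=0):
  i=0: a_0=10, p_0 = 10*1 + 0 = 10, q_0 = 10*0 + 1 = 1.
  i=1: a_1=2, p_1 = 2*10 + 1 = 21, q_1 = 2*1 + 0 = 2.
  i=2: a_2=1, p_2 = 1*21 + 10 = 31, q_2 = 1*2 + 1 = 3.
  i=3: a_3=1, p_3 = 1*31 + 21 = 52, q_3 = 1*3 + 2 = 5.
  i=4: a_4=4, p_4 = 4*52 + 31 = 239, q_4 = 4*5 + 3 = 23.
  i=5: a_5=1, p_5 = 1*239 + 52 = 291, q_5 = 1*23 + 5 = 28.
  i=6: a_6=1, p_6 = 1*291 + 239 = 530, q_6 = 1*28 + 23 = 51.
  i=7: a_7=2, p_7 = 2*530 + 291 = 1351, q_7 = 2*51 + 28 = 130.
Check: 1351^2 - 108*130^2 = 1825201 - 1825200 = 1, so (x, y) = (1351, 130) solves the equation, and by the theorem it is the least positive solution.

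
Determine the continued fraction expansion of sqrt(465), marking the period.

[21; (1, 1, 3, 2, 2, 2, 3, 1, 1, 42)]

Write x_i = (sqrt(465) + m_i)/d_i with (m_0, d_0) = (0, 1). a_0 = floor(sqrt(465)) = 21, since 21^2 = 441 <= 465 < 484 = 22^2.
Iterate m_{i+1} = d_i*a_i - m_i, d_{i+1} = (465 - m_{i+1}^2)/d_i, a_{i+1} = floor((a_0 + m_{i+1})/d_{i+1}):
  m_1 = 1*21 - 0 = 21, d_1 = (465 - 21^2)/1 = 24/1 = 24, a_1 = floor((21 + 21)/24) = 1.
  m_2 = 24*1 - 21 = 3, d_2 = (465 - 3^2)/24 = 456/24 = 19, a_2 = floor((21 + 3)/19) = 1.
  m_3 = 19*1 - 3 = 16, d_3 = (465 - 16^2)/19 = 209/19 = 11, a_3 = floor((21 + 16)/11) = 3.
  m_4 = 11*3 - 16 = 17, d_4 = (465 - 17^2)/11 = 176/11 = 16, a_4 = floor((21 + 17)/16) = 2.
  m_5 = 16*2 - 17 = 15, d_5 = (465 - 15^2)/16 = 240/16 = 15, a_5 = floor((21 + 15)/15) = 2.
  m_6 = 15*2 - 15 = 15, d_6 = (465 - 15^2)/15 = 240/15 = 16, a_6 = floor((21 + 15)/16) = 2.
  m_7 = 16*2 - 15 = 17, d_7 = (465 - 17^2)/16 = 176/16 = 11, a_7 = floor((21 + 17)/11) = 3.
  m_8 = 11*3 - 17 = 16, d_8 = (465 - 16^2)/11 = 209/11 = 19, a_8 = floor((21 + 16)/19) = 1.
  m_9 = 19*1 - 16 = 3, d_9 = (465 - 3^2)/19 = 456/19 = 24, a_9 = floor((21 + 3)/24) = 1.
  m_10 = 24*1 - 3 = 21, d_10 = (465 - 21^2)/24 = 24/24 = 1, a_10 = floor((21 + 21)/1) = 42.
  m_11 = 1*42 - 21 = 21, d_11 = (465 - 21^2)/1 = 24/1 = 24: (m_11, d_11) = (m_1, d_1) = (21, 24), so from here the quotients repeat a_1, ..., a_10; the period length is 10.
Hence the expansion of sqrt(465) is a_0 = 21 followed by the repeating block 1, 1, 3, 2, 2, 2, 3, 1, 1, 42 (period 10).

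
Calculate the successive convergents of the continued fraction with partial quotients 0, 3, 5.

Using the convergent recurrence p_i = a_i*p_{i-1} + p_{i-2}, q_i = a_i*q_{i-1} + q_{i-2} with p_{-2}=0, p_{-1}=1, q_{-2}=1, q_{-1}=0:
  i=0: a_0=0, p_0 = 0*1 + 0 = 0, q_0 = 0*0 + 1 = 1.
  i=1: a_1=3, p_1 = 3*0 + 1 = 1, q_1 = 3*1 + 0 = 3.
  i=2: a_2=5, p_2 = 5*1 + 0 = 5, q_2 = 5*3 + 1 = 16.

0/1, 1/3, 5/16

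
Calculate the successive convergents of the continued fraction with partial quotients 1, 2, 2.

1/1, 3/2, 7/5

Using the convergent recurrence p_i = a_i*p_{i-1} + p_{i-2}, q_i = a_i*q_{i-1} + q_{i-2} with p_{-2}=0, p_{-1}=1, q_{-2}=1, q_{-1}=0:
  i=0: a_0=1, p_0 = 1*1 + 0 = 1, q_0 = 1*0 + 1 = 1.
  i=1: a_1=2, p_1 = 2*1 + 1 = 3, q_1 = 2*1 + 0 = 2.
  i=2: a_2=2, p_2 = 2*3 + 1 = 7, q_2 = 2*2 + 1 = 5.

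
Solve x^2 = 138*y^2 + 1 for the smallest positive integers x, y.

(x, y) = (47, 4)

First expand sqrt(138) as a continued fraction. With x_i = (sqrt(138) + m_i)/d_i and (m_0, d_0) = (0, 1): a_0 = floor(sqrt(138)) = 11, since 11^2 = 121 <= 138 < 144 = 12^2.
Iterate m_{i+1} = d_i*a_i - m_i, d_{i+1} = (138 - m_{i+1}^2)/d_i, a_{i+1} = floor((a_0 + m_{i+1})/d_{i+1}):
  m_1 = 1*11 - 0 = 11, d_1 = (138 - 11^2)/1 = 17/1 = 17, a_1 = floor((11 + 11)/17) = 1.
  m_2 = 17*1 - 11 = 6, d_2 = (138 - 6^2)/17 = 102/17 = 6, a_2 = floor((11 + 6)/6) = 2.
  m_3 = 6*2 - 6 = 6, d_3 = (138 - 6^2)/6 = 102/6 = 17, a_3 = floor((11 + 6)/17) = 1.
  m_4 = 17*1 - 6 = 11, d_4 = (138 - 11^2)/17 = 17/17 = 1, a_4 = floor((11 + 11)/1) = 22.
  m_5 = 1*22 - 11 = 11, d_5 = (138 - 11^2)/1 = 17/1 = 17: (m_5, d_5) = (m_1, d_1) = (11, 17), so from here the quotients repeat a_1, ..., a_4; the period length is 4.
So sqrt(138) = [11; (1, 2, 1, 22)] with period length k = 4.
k is even, so the fundamental solution of x^2 - 138y^2 = 1 is (p_{k-1}, q_{k-1}) = (p_3, q_3); compute convergents through index 3.
Convergents (p_i = a_i*p_{i-1} + p_{i-2}, q_i = a_i*q_{i-1} + q_{i-2} with p_{-2}=0, p_{-1}=1, q_{-2}=1, q_{-1}=0):
  i=0: a_0=11, p_0 = 11*1 + 0 = 11, q_0 = 11*0 + 1 = 1.
  i=1: a_1=1, p_1 = 1*11 + 1 = 12, q_1 = 1*1 + 0 = 1.
  i=2: a_2=2, p_2 = 2*12 + 11 = 35, q_2 = 2*1 + 1 = 3.
  i=3: a_3=1, p_3 = 1*35 + 12 = 47, q_3 = 1*3 + 1 = 4.
Check: 47^2 - 138*4^2 = 2209 - 2208 = 1, so (x, y) = (47, 4) solves the equation, and by the theorem it is the least positive solution.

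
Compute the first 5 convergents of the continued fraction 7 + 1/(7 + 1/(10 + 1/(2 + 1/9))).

7/1, 50/7, 507/71, 1064/149, 10083/1412

Using the convergent recurrence p_i = a_i*p_{i-1} + p_{i-2}, q_i = a_i*q_{i-1} + q_{i-2} with p_{-2}=0, p_{-1}=1, q_{-2}=1, q_{-1}=0:
  i=0: a_0=7, p_0 = 7*1 + 0 = 7, q_0 = 7*0 + 1 = 1.
  i=1: a_1=7, p_1 = 7*7 + 1 = 50, q_1 = 7*1 + 0 = 7.
  i=2: a_2=10, p_2 = 10*50 + 7 = 507, q_2 = 10*7 + 1 = 71.
  i=3: a_3=2, p_3 = 2*507 + 50 = 1064, q_3 = 2*71 + 7 = 149.
  i=4: a_4=9, p_4 = 9*1064 + 507 = 10083, q_4 = 9*149 + 71 = 1412.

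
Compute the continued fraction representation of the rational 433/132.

Run the Euclidean algorithm on 433 and 132; the successive quotients are the partial quotients a_0, a_1, ... (each step inverts the fractional part left over by the previous one):
  433 = 3*132 + 37, so a_0 = 3.
  132 = 3*37 + 21, so a_1 = 3.
  37 = 1*21 + 16, so a_2 = 1.
  21 = 1*16 + 5, so a_3 = 1.
  16 = 3*5 + 1, so a_4 = 3.
  5 = 5*1 + 0, so a_5 = 5.
The remainder reaches 0 after 6 divisions, so the expansion has 6 partial quotients, read off in order.

[3; 3, 1, 1, 3, 5]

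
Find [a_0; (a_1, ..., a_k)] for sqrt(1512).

[38; (1, 7, 1, 1, 1, 7, 1, 76)]

Write x_i = (sqrt(1512) + m_i)/d_i with (m_0, d_0) = (0, 1). a_0 = floor(sqrt(1512)) = 38, since 38^2 = 1444 <= 1512 < 1521 = 39^2.
Iterate m_{i+1} = d_i*a_i - m_i, d_{i+1} = (1512 - m_{i+1}^2)/d_i, a_{i+1} = floor((a_0 + m_{i+1})/d_{i+1}):
  m_1 = 1*38 - 0 = 38, d_1 = (1512 - 38^2)/1 = 68/1 = 68, a_1 = floor((38 + 38)/68) = 1.
  m_2 = 68*1 - 38 = 30, d_2 = (1512 - 30^2)/68 = 612/68 = 9, a_2 = floor((38 + 30)/9) = 7.
  m_3 = 9*7 - 30 = 33, d_3 = (1512 - 33^2)/9 = 423/9 = 47, a_3 = floor((38 + 33)/47) = 1.
  m_4 = 47*1 - 33 = 14, d_4 = (1512 - 14^2)/47 = 1316/47 = 28, a_4 = floor((38 + 14)/28) = 1.
  m_5 = 28*1 - 14 = 14, d_5 = (1512 - 14^2)/28 = 1316/28 = 47, a_5 = floor((38 + 14)/47) = 1.
  m_6 = 47*1 - 14 = 33, d_6 = (1512 - 33^2)/47 = 423/47 = 9, a_6 = floor((38 + 33)/9) = 7.
  m_7 = 9*7 - 33 = 30, d_7 = (1512 - 30^2)/9 = 612/9 = 68, a_7 = floor((38 + 30)/68) = 1.
  m_8 = 68*1 - 30 = 38, d_8 = (1512 - 38^2)/68 = 68/68 = 1, a_8 = floor((38 + 38)/1) = 76.
  m_9 = 1*76 - 38 = 38, d_9 = (1512 - 38^2)/1 = 68/1 = 68: (m_9, d_9) = (m_1, d_1) = (38, 68), so from here the quotients repeat a_1, ..., a_8; the period length is 8.
Hence the expansion of sqrt(1512) is a_0 = 38 followed by the repeating block 1, 7, 1, 1, 1, 7, 1, 76 (period 8).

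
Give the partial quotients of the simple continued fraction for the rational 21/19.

[1; 9, 2]

Run the Euclidean algorithm on 21 and 19; the successive quotients are the partial quotients a_0, a_1, ... (each step inverts the fractional part left over by the previous one):
  21 = 1*19 + 2, so a_0 = 1.
  19 = 9*2 + 1, so a_1 = 9.
  2 = 2*1 + 0, so a_2 = 2.
The remainder reaches 0 after 3 divisions, so the expansion has 3 partial quotients, read off in order.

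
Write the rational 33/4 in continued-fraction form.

Run the Euclidean algorithm on 33 and 4; the successive quotients are the partial quotients a_0, a_1, ... (each step inverts the fractional part left over by the previous one):
  33 = 8*4 + 1, so a_0 = 8.
  4 = 4*1 + 0, so a_1 = 4.
The remainder reaches 0 after 2 divisions, so the expansion has 2 partial quotients, read off in order.

[8; 4]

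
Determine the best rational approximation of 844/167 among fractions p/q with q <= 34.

Expand x = 844/167 as a continued fraction with the Euclidean algorithm:
  844 = 5*167 + 9, so a_0 = 5.
  167 = 18*9 + 5, so a_1 = 18.
  9 = 1*5 + 4, so a_2 = 1.
  5 = 1*4 + 1, so a_3 = 1.
  4 = 4*1 + 0, so a_4 = 4.
so x = [5; 18, 1, 1, 4].
Convergents (p_i = a_i*p_{i-1} + p_{i-2}, q_i = a_i*q_{i-1} + q_{i-2} with p_{-2}=0, p_{-1}=1, q_{-2}=1, q_{-1}=0), until the denominator exceeds 34:
  i=0: a_0=5, p_0 = 5*1 + 0 = 5, q_0 = 5*0 + 1 = 1.
  i=1: a_1=18, p_1 = 18*5 + 1 = 91, q_1 = 18*1 + 0 = 18.
  i=2: a_2=1, p_2 = 1*91 + 5 = 96, q_2 = 1*18 + 1 = 19.
  i=3: a_3=1, p_3 = 1*96 + 91 = 187, q_3 = 1*19 + 18 = 37.
q_3 = 37 > 34, so the last convergent with denominator <= 34 is p_2/q_2 = 96/19.
The closest fraction with denominator <= 34 is either p_2/q_2 or the intermediate fraction (k*p_2 + p_1)/(k*q_2 + q_1) with the largest k >= 1 whose denominator stays <= 34; these approach x as k grows, and every other convergent or intermediate fraction in range is farther away.
Largest k: floor((34 - q_1)/q_2) = floor((34 - 18)/19) = 0.
Since k = 0, no intermediate fraction beyond p_2/q_2 has denominator <= 34, so the convergent 96/19 is the closest (its error is |844*19 - 96*167|/(167*19) = 4/3173).

96/19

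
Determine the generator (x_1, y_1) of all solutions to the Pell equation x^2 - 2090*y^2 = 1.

(x, y) = (20481, 448)

First expand sqrt(2090) as a continued fraction. With x_i = (sqrt(2090) + m_i)/d_i and (m_0, d_0) = (0, 1): a_0 = floor(sqrt(2090)) = 45, since 45^2 = 2025 <= 2090 < 2116 = 46^2.
Iterate m_{i+1} = d_i*a_i - m_i, d_{i+1} = (2090 - m_{i+1}^2)/d_i, a_{i+1} = floor((a_0 + m_{i+1})/d_{i+1}):
  m_1 = 1*45 - 0 = 45, d_1 = (2090 - 45^2)/1 = 65/1 = 65, a_1 = floor((45 + 45)/65) = 1.
  m_2 = 65*1 - 45 = 20, d_2 = (2090 - 20^2)/65 = 1690/65 = 26, a_2 = floor((45 + 20)/26) = 2.
  m_3 = 26*2 - 20 = 32, d_3 = (2090 - 32^2)/26 = 1066/26 = 41, a_3 = floor((45 + 32)/41) = 1.
  m_4 = 41*1 - 32 = 9, d_4 = (2090 - 9^2)/41 = 2009/41 = 49, a_4 = floor((45 + 9)/49) = 1.
  m_5 = 49*1 - 9 = 40, d_5 = (2090 - 40^2)/49 = 490/49 = 10, a_5 = floor((45 + 40)/10) = 8.
  m_6 = 10*8 - 40 = 40, d_6 = (2090 - 40^2)/10 = 490/10 = 49, a_6 = floor((45 + 40)/49) = 1.
  m_7 = 49*1 - 40 = 9, d_7 = (2090 - 9^2)/49 = 2009/49 = 41, a_7 = floor((45 + 9)/41) = 1.
  m_8 = 41*1 - 9 = 32, d_8 = (2090 - 32^2)/41 = 1066/41 = 26, a_8 = floor((45 + 32)/26) = 2.
  m_9 = 26*2 - 32 = 20, d_9 = (2090 - 20^2)/26 = 1690/26 = 65, a_9 = floor((45 + 20)/65) = 1.
  m_10 = 65*1 - 20 = 45, d_10 = (2090 - 45^2)/65 = 65/65 = 1, a_10 = floor((45 + 45)/1) = 90.
  m_11 = 1*90 - 45 = 45, d_11 = (2090 - 45^2)/1 = 65/1 = 65: (m_11, d_11) = (m_1, d_1) = (45, 65), so from here the quotients repeat a_1, ..., a_10; the period length is 10.
So sqrt(2090) = [45; (1, 2, 1, 1, 8, 1, 1, 2, 1, 90)] with period length k = 10.
k is even, so the fundamental solution of x^2 - 2090y^2 = 1 is (p_{k-1}, q_{k-1}) = (p_9, q_9); compute convergents through index 9.
Convergents (p_i = a_i*p_{i-1} + p_{i-2}, q_i = a_i*q_{i-1} + q_{i-2} with p_{-2}=0, p_{-1}=1, q_{-2}=1, q_{-1}=0):
  i=0: a_0=45, p_0 = 45*1 + 0 = 45, q_0 = 45*0 + 1 = 1.
  i=1: a_1=1, p_1 = 1*45 + 1 = 46, q_1 = 1*1 + 0 = 1.
  i=2: a_2=2, p_2 = 2*46 + 45 = 137, q_2 = 2*1 + 1 = 3.
  i=3: a_3=1, p_3 = 1*137 + 46 = 183, q_3 = 1*3 + 1 = 4.
  i=4: a_4=1, p_4 = 1*183 + 137 = 320, q_4 = 1*4 + 3 = 7.
  i=5: a_5=8, p_5 = 8*320 + 183 = 2743, q_5 = 8*7 + 4 = 60.
  i=6: a_6=1, p_6 = 1*2743 + 320 = 3063, q_6 = 1*60 + 7 = 67.
  i=7: a_7=1, p_7 = 1*3063 + 2743 = 5806, q_7 = 1*67 + 60 = 127.
  i=8: a_8=2, p_8 = 2*5806 + 3063 = 14675, q_8 = 2*127 + 67 = 321.
  i=9: a_9=1, p_9 = 1*14675 + 5806 = 20481, q_9 = 1*321 + 127 = 448.
Check: 20481^2 - 2090*448^2 = 419471361 - 419471360 = 1, so (x, y) = (20481, 448) solves the equation, and by the theorem it is the least positive solution.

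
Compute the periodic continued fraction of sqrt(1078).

Write x_i = (sqrt(1078) + m_i)/d_i with (m_0, d_0) = (0, 1). a_0 = floor(sqrt(1078)) = 32, since 32^2 = 1024 <= 1078 < 1089 = 33^2.
Iterate m_{i+1} = d_i*a_i - m_i, d_{i+1} = (1078 - m_{i+1}^2)/d_i, a_{i+1} = floor((a_0 + m_{i+1})/d_{i+1}):
  m_1 = 1*32 - 0 = 32, d_1 = (1078 - 32^2)/1 = 54/1 = 54, a_1 = floor((32 + 32)/54) = 1.
  m_2 = 54*1 - 32 = 22, d_2 = (1078 - 22^2)/54 = 594/54 = 11, a_2 = floor((32 + 22)/11) = 4.
  m_3 = 11*4 - 22 = 22, d_3 = (1078 - 22^2)/11 = 594/11 = 54, a_3 = floor((32 + 22)/54) = 1.
  m_4 = 54*1 - 22 = 32, d_4 = (1078 - 32^2)/54 = 54/54 = 1, a_4 = floor((32 + 32)/1) = 64.
  m_5 = 1*64 - 32 = 32, d_5 = (1078 - 32^2)/1 = 54/1 = 54: (m_5, d_5) = (m_1, d_1) = (32, 54), so from here the quotients repeat a_1, ..., a_4; the period length is 4.
Hence the expansion of sqrt(1078) is a_0 = 32 followed by the repeating block 1, 4, 1, 64 (period 4).

[32; (1, 4, 1, 64)]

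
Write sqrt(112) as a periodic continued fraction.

[10; (1, 1, 2, 1, 1, 20)]

Write x_i = (sqrt(112) + m_i)/d_i with (m_0, d_0) = (0, 1). a_0 = floor(sqrt(112)) = 10, since 10^2 = 100 <= 112 < 121 = 11^2.
Iterate m_{i+1} = d_i*a_i - m_i, d_{i+1} = (112 - m_{i+1}^2)/d_i, a_{i+1} = floor((a_0 + m_{i+1})/d_{i+1}):
  m_1 = 1*10 - 0 = 10, d_1 = (112 - 10^2)/1 = 12/1 = 12, a_1 = floor((10 + 10)/12) = 1.
  m_2 = 12*1 - 10 = 2, d_2 = (112 - 2^2)/12 = 108/12 = 9, a_2 = floor((10 + 2)/9) = 1.
  m_3 = 9*1 - 2 = 7, d_3 = (112 - 7^2)/9 = 63/9 = 7, a_3 = floor((10 + 7)/7) = 2.
  m_4 = 7*2 - 7 = 7, d_4 = (112 - 7^2)/7 = 63/7 = 9, a_4 = floor((10 + 7)/9) = 1.
  m_5 = 9*1 - 7 = 2, d_5 = (112 - 2^2)/9 = 108/9 = 12, a_5 = floor((10 + 2)/12) = 1.
  m_6 = 12*1 - 2 = 10, d_6 = (112 - 10^2)/12 = 12/12 = 1, a_6 = floor((10 + 10)/1) = 20.
  m_7 = 1*20 - 10 = 10, d_7 = (112 - 10^2)/1 = 12/1 = 12: (m_7, d_7) = (m_1, d_1) = (10, 12), so from here the quotients repeat a_1, ..., a_6; the period length is 6.
Hence the expansion of sqrt(112) is a_0 = 10 followed by the repeating block 1, 1, 2, 1, 1, 20 (period 6).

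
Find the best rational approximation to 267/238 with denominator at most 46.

Expand x = 267/238 as a continued fraction with the Euclidean algorithm:
  267 = 1*238 + 29, so a_0 = 1.
  238 = 8*29 + 6, so a_1 = 8.
  29 = 4*6 + 5, so a_2 = 4.
  6 = 1*5 + 1, so a_3 = 1.
  5 = 5*1 + 0, so a_4 = 5.
so x = [1; 8, 4, 1, 5].
Convergents (p_i = a_i*p_{i-1} + p_{i-2}, q_i = a_i*q_{i-1} + q_{i-2} with p_{-2}=0, p_{-1}=1, q_{-2}=1, q_{-1}=0), until the denominator exceeds 46:
  i=0: a_0=1, p_0 = 1*1 + 0 = 1, q_0 = 1*0 + 1 = 1.
  i=1: a_1=8, p_1 = 8*1 + 1 = 9, q_1 = 8*1 + 0 = 8.
  i=2: a_2=4, p_2 = 4*9 + 1 = 37, q_2 = 4*8 + 1 = 33.
  i=3: a_3=1, p_3 = 1*37 + 9 = 46, q_3 = 1*33 + 8 = 41.
  i=4: a_4=5, p_4 = 5*46 + 37 = 267, q_4 = 5*41 + 33 = 238.
q_4 = 238 > 46, so the last convergent with denominator <= 46 is p_3/q_3 = 46/41.
The closest fraction with denominator <= 46 is either p_3/q_3 or the intermediate fraction (k*p_3 + p_2)/(k*q_3 + q_2) with the largest k >= 1 whose denominator stays <= 46; these approach x as k grows, and every other convergent or intermediate fraction in range is farther away.
Largest k: floor((46 - q_2)/q_3) = floor((46 - 33)/41) = 0.
Since k = 0, no intermediate fraction beyond p_3/q_3 has denominator <= 46, so the convergent 46/41 is the closest (its error is |267*41 - 46*238|/(238*41) = 1/9758).

46/41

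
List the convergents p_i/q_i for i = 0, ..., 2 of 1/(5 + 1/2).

Using the convergent recurrence p_i = a_i*p_{i-1} + p_{i-2}, q_i = a_i*q_{i-1} + q_{i-2} with p_{-2}=0, p_{-1}=1, q_{-2}=1, q_{-1}=0:
  i=0: a_0=0, p_0 = 0*1 + 0 = 0, q_0 = 0*0 + 1 = 1.
  i=1: a_1=5, p_1 = 5*0 + 1 = 1, q_1 = 5*1 + 0 = 5.
  i=2: a_2=2, p_2 = 2*1 + 0 = 2, q_2 = 2*5 + 1 = 11.

0/1, 1/5, 2/11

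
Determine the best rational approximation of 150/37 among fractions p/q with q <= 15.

Expand x = 150/37 as a continued fraction with the Euclidean algorithm:
  150 = 4*37 + 2, so a_0 = 4.
  37 = 18*2 + 1, so a_1 = 18.
  2 = 2*1 + 0, so a_2 = 2.
so x = [4; 18, 2].
Convergents (p_i = a_i*p_{i-1} + p_{i-2}, q_i = a_i*q_{i-1} + q_{i-2} with p_{-2}=0, p_{-1}=1, q_{-2}=1, q_{-1}=0), until the denominator exceeds 15:
  i=0: a_0=4, p_0 = 4*1 + 0 = 4, q_0 = 4*0 + 1 = 1.
  i=1: a_1=18, p_1 = 18*4 + 1 = 73, q_1 = 18*1 + 0 = 18.
q_1 = 18 > 15, so the last convergent with denominator <= 15 is p_0/q_0 = 4/1.
The closest fraction with denominator <= 15 is either p_0/q_0 or the intermediate fraction (k*p_0 + p_{-1})/(k*q_0 + q_{-1}) with the largest k >= 1 whose denominator stays <= 15; these approach x as k grows, and every other convergent or intermediate fraction in range is farther away.
Largest k: floor((15 - q_{-1})/q_0) = floor((15 - 0)/1) = 15 (using the seeds p_{-1} = 1, q_{-1} = 0).
That gives (15*4 + 1)/(15*1 + 0) = 61/15.
Compare the errors: |x - 4/1| = |150*1 - 4*37|/(37*1) = 2/37, and |x - 61/15| = |150*15 - 61*37|/(37*15) = 7/555.
Cross-multiplying, 7*37 = 259 < 1110 = 2*555, so 7/555 is smaller: the intermediate fraction 61/15 is closer to x than 4/1.

61/15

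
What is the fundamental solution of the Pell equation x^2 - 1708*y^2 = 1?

First expand sqrt(1708) as a continued fraction. With x_i = (sqrt(1708) + m_i)/d_i and (m_0, d_0) = (0, 1): a_0 = floor(sqrt(1708)) = 41, since 41^2 = 1681 <= 1708 < 1764 = 42^2.
Iterate m_{i+1} = d_i*a_i - m_i, d_{i+1} = (1708 - m_{i+1}^2)/d_i, a_{i+1} = floor((a_0 + m_{i+1})/d_{i+1}):
  m_1 = 1*41 - 0 = 41, d_1 = (1708 - 41^2)/1 = 27/1 = 27, a_1 = floor((41 + 41)/27) = 3.
  m_2 = 27*3 - 41 = 40, d_2 = (1708 - 40^2)/27 = 108/27 = 4, a_2 = floor((41 + 40)/4) = 20.
  m_3 = 4*20 - 40 = 40, d_3 = (1708 - 40^2)/4 = 108/4 = 27, a_3 = floor((41 + 40)/27) = 3.
  m_4 = 27*3 - 40 = 41, d_4 = (1708 - 41^2)/27 = 27/27 = 1, a_4 = floor((41 + 41)/1) = 82.
  m_5 = 1*82 - 41 = 41, d_5 = (1708 - 41^2)/1 = 27/1 = 27: (m_5, d_5) = (m_1, d_1) = (41, 27), so from here the quotients repeat a_1, ..., a_4; the period length is 4.
So sqrt(1708) = [41; (3, 20, 3, 82)] with period length k = 4.
k is even, so the fundamental solution of x^2 - 1708y^2 = 1 is (p_{k-1}, q_{k-1}) = (p_3, q_3); compute convergents through index 3.
Convergents (p_i = a_i*p_{i-1} + p_{i-2}, q_i = a_i*q_{i-1} + q_{i-2} with p_{-2}=0, p_{-1}=1, q_{-2}=1, q_{-1}=0):
  i=0: a_0=41, p_0 = 41*1 + 0 = 41, q_0 = 41*0 + 1 = 1.
  i=1: a_1=3, p_1 = 3*41 + 1 = 124, q_1 = 3*1 + 0 = 3.
  i=2: a_2=20, p_2 = 20*124 + 41 = 2521, q_2 = 20*3 + 1 = 61.
  i=3: a_3=3, p_3 = 3*2521 + 124 = 7687, q_3 = 3*61 + 3 = 186.
Check: 7687^2 - 1708*186^2 = 59089969 - 59089968 = 1, so (x, y) = (7687, 186) solves the equation, and by the theorem it is the least positive solution.

(x, y) = (7687, 186)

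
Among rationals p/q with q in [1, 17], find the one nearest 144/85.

Expand x = 144/85 as a continued fraction with the Euclidean algorithm:
  144 = 1*85 + 59, so a_0 = 1.
  85 = 1*59 + 26, so a_1 = 1.
  59 = 2*26 + 7, so a_2 = 2.
  26 = 3*7 + 5, so a_3 = 3.
  7 = 1*5 + 2, so a_4 = 1.
  5 = 2*2 + 1, so a_5 = 2.
  2 = 2*1 + 0, so a_6 = 2.
so x = [1; 1, 2, 3, 1, 2, 2].
Convergents (p_i = a_i*p_{i-1} + p_{i-2}, q_i = a_i*q_{i-1} + q_{i-2} with p_{-2}=0, p_{-1}=1, q_{-2}=1, q_{-1}=0), until the denominator exceeds 17:
  i=0: a_0=1, p_0 = 1*1 + 0 = 1, q_0 = 1*0 + 1 = 1.
  i=1: a_1=1, p_1 = 1*1 + 1 = 2, q_1 = 1*1 + 0 = 1.
  i=2: a_2=2, p_2 = 2*2 + 1 = 5, q_2 = 2*1 + 1 = 3.
  i=3: a_3=3, p_3 = 3*5 + 2 = 17, q_3 = 3*3 + 1 = 10.
  i=4: a_4=1, p_4 = 1*17 + 5 = 22, q_4 = 1*10 + 3 = 13.
  i=5: a_5=2, p_5 = 2*22 + 17 = 61, q_5 = 2*13 + 10 = 36.
q_5 = 36 > 17, so the last convergent with denominator <= 17 is p_4/q_4 = 22/13.
The closest fraction with denominator <= 17 is either p_4/q_4 or the intermediate fraction (k*p_4 + p_3)/(k*q_4 + q_3) with the largest k >= 1 whose denominator stays <= 17; these approach x as k grows, and every other convergent or intermediate fraction in range is farther away.
Largest k: floor((17 - q_3)/q_4) = floor((17 - 10)/13) = 0.
Since k = 0, no intermediate fraction beyond p_4/q_4 has denominator <= 17, so the convergent 22/13 is the closest (its error is |144*13 - 22*85|/(85*13) = 2/1105).

22/13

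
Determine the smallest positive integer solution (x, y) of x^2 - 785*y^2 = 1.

(x, y) = (1569, 56)

First expand sqrt(785) as a continued fraction. With x_i = (sqrt(785) + m_i)/d_i and (m_0, d_0) = (0, 1): a_0 = floor(sqrt(785)) = 28, since 28^2 = 784 <= 785 < 841 = 29^2.
Iterate m_{i+1} = d_i*a_i - m_i, d_{i+1} = (785 - m_{i+1}^2)/d_i, a_{i+1} = floor((a_0 + m_{i+1})/d_{i+1}):
  m_1 = 1*28 - 0 = 28, d_1 = (785 - 28^2)/1 = 1/1 = 1, a_1 = floor((28 + 28)/1) = 56.
  m_2 = 1*56 - 28 = 28, d_2 = (785 - 28^2)/1 = 1/1 = 1: (m_2, d_2) = (m_1, d_1) = (28, 1), so from here the quotient a_1 repeats; the period length is 1.
So sqrt(785) = [28; (56)] with period length k = 1.
k is odd, so (p_{k-1}, q_{k-1}) only solves x^2 - 785y^2 = -1 and the fundamental solution of x^2 - 785y^2 = 1 is (p_{2k-1}, q_{2k-1}) = (p_1, q_1); compute convergents through index 1, running through the period twice.
Convergents (p_i = a_i*p_{i-1} + p_{i-2}, q_i = a_i*q_{i-1} + q_{i-2} with p_{-2}=0, p_{-1}=1, q_{-2}=1, q_{-1}=0):
  i=0: a_0=28, p_0 = 28*1 + 0 = 28, q_0 = 28*0 + 1 = 1.
  i=1: a_1=56, p_1 = 56*28 + 1 = 1569, q_1 = 56*1 + 0 = 56.
Indeed p_0^2 - 785*q_0^2 = 784 - 785 = -1, not +1.
Check: 1569^2 - 785*56^2 = 2461761 - 2461760 = 1, so (x, y) = (1569, 56) solves the equation, and by the theorem it is the least positive solution.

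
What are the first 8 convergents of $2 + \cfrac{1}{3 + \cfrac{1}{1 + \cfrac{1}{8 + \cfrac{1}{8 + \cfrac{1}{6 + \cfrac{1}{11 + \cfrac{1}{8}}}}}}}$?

2/1, 7/3, 9/4, 79/35, 641/284, 3925/1739, 43816/19413, 354453/157043

Using the convergent recurrence p_i = a_i*p_{i-1} + p_{i-2}, q_i = a_i*q_{i-1} + q_{i-2} with p_{-2}=0, p_{-1}=1, q_{-2}=1, q_{-1}=0:
  i=0: a_0=2, p_0 = 2*1 + 0 = 2, q_0 = 2*0 + 1 = 1.
  i=1: a_1=3, p_1 = 3*2 + 1 = 7, q_1 = 3*1 + 0 = 3.
  i=2: a_2=1, p_2 = 1*7 + 2 = 9, q_2 = 1*3 + 1 = 4.
  i=3: a_3=8, p_3 = 8*9 + 7 = 79, q_3 = 8*4 + 3 = 35.
  i=4: a_4=8, p_4 = 8*79 + 9 = 641, q_4 = 8*35 + 4 = 284.
  i=5: a_5=6, p_5 = 6*641 + 79 = 3925, q_5 = 6*284 + 35 = 1739.
  i=6: a_6=11, p_6 = 11*3925 + 641 = 43816, q_6 = 11*1739 + 284 = 19413.
  i=7: a_7=8, p_7 = 8*43816 + 3925 = 354453, q_7 = 8*19413 + 1739 = 157043.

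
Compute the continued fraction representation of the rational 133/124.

[1; 13, 1, 3, 2]

Run the Euclidean algorithm on 133 and 124; the successive quotients are the partial quotients a_0, a_1, ... (each step inverts the fractional part left over by the previous one):
  133 = 1*124 + 9, so a_0 = 1.
  124 = 13*9 + 7, so a_1 = 13.
  9 = 1*7 + 2, so a_2 = 1.
  7 = 3*2 + 1, so a_3 = 3.
  2 = 2*1 + 0, so a_4 = 2.
The remainder reaches 0 after 5 divisions, so the expansion has 5 partial quotients, read off in order.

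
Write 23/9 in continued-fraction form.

[2; 1, 1, 4]

Run the Euclidean algorithm on 23 and 9; the successive quotients are the partial quotients a_0, a_1, ... (each step inverts the fractional part left over by the previous one):
  23 = 2*9 + 5, so a_0 = 2.
  9 = 1*5 + 4, so a_1 = 1.
  5 = 1*4 + 1, so a_2 = 1.
  4 = 4*1 + 0, so a_3 = 4.
The remainder reaches 0 after 4 divisions, so the expansion has 4 partial quotients, read off in order.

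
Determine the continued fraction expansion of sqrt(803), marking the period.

Write x_i = (sqrt(803) + m_i)/d_i with (m_0, d_0) = (0, 1). a_0 = floor(sqrt(803)) = 28, since 28^2 = 784 <= 803 < 841 = 29^2.
Iterate m_{i+1} = d_i*a_i - m_i, d_{i+1} = (803 - m_{i+1}^2)/d_i, a_{i+1} = floor((a_0 + m_{i+1})/d_{i+1}):
  m_1 = 1*28 - 0 = 28, d_1 = (803 - 28^2)/1 = 19/1 = 19, a_1 = floor((28 + 28)/19) = 2.
  m_2 = 19*2 - 28 = 10, d_2 = (803 - 10^2)/19 = 703/19 = 37, a_2 = floor((28 + 10)/37) = 1.
  m_3 = 37*1 - 10 = 27, d_3 = (803 - 27^2)/37 = 74/37 = 2, a_3 = floor((28 + 27)/2) = 27.
  m_4 = 2*27 - 27 = 27, d_4 = (803 - 27^2)/2 = 74/2 = 37, a_4 = floor((28 + 27)/37) = 1.
  m_5 = 37*1 - 27 = 10, d_5 = (803 - 10^2)/37 = 703/37 = 19, a_5 = floor((28 + 10)/19) = 2.
  m_6 = 19*2 - 10 = 28, d_6 = (803 - 28^2)/19 = 19/19 = 1, a_6 = floor((28 + 28)/1) = 56.
  m_7 = 1*56 - 28 = 28, d_7 = (803 - 28^2)/1 = 19/1 = 19: (m_7, d_7) = (m_1, d_1) = (28, 19), so from here the quotients repeat a_1, ..., a_6; the period length is 6.
Hence the expansion of sqrt(803) is a_0 = 28 followed by the repeating block 2, 1, 27, 1, 2, 56 (period 6).

[28; (2, 1, 27, 1, 2, 56)]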